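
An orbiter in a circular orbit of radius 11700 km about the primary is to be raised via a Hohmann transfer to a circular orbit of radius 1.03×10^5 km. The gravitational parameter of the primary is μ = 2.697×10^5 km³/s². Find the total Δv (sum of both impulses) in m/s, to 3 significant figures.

Transfer-ellipse semi-major axis a_t = (r₁ + r₂)/2 = (11700 + 1.030×10^5)/2 = 57350 km.
Circular speed at r₁: v₁ = √(μ/r₁) = √(2.697×10^5/11700) = 4.801 km/s.
On the transfer ellipse at r₁, vis-viva equation gives v_p = √[μ(2/r₁ − 1/a_t)] = 6.434 km/s.
First burn Δv₁ = |v_p − v₁| = 1.633 km/s.
At r₂, v₂ = √(μ/r₂) = 1.6182 km/s.
Transfer-orbit speed at r₂: v_a = √[μ(2/r₂ − 1/a_t)] = 0.73088 km/s.
Second burn Δv₂ = |v₂ − v_a| = 0.8873 km/s.
Δv = Δv₁ + Δv₂ = 1.633 + 0.8873 = 2.520 km/s.

Δv = 2520 m/s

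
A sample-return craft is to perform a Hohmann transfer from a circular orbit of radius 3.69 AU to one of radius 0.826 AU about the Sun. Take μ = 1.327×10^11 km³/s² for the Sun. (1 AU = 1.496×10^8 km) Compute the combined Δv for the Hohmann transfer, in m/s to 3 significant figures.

Δv = 15200 m/s

In km: r₁ = 3.69 × 1.496×10^8 = 5.52024×10^8 km; r₂ = 0.826 × 1.496×10^8 = 1.235696×10^8 km.
Transfer-ellipse semi-major axis a_t = (r₁ + r₂)/2 = (5.52024×10^8 + 1.235696×10^8)/2 = 3.377968×10^8 km.
Circular speed at r₁: v₁ = √(μ/r₁) = √(1.327×10^11/5.52024×10^8) = 15.504 km/s.
Transfer-orbit speed at r₁ (v² = μ(2/r − 1/a)): v_a = √[μ(2/r₁ − 1/a_t)] = 9.3774 km/s.
First burn Δv₁ = |v_a − v₁| = 6.127 km/s.
At r₂, v₂ = √(μ/r₂) = 32.770 km/s.
Transfer-orbit speed at r₂: v_p = √[μ(2/r₂ − 1/a_t)] = 41.892 km/s.
Second burn Δv₂ = |v₂ − v_p| = 9.122 km/s.
Δv = Δv₁ + Δv₂ = 6.127 + 9.122 = 15.25 km/s.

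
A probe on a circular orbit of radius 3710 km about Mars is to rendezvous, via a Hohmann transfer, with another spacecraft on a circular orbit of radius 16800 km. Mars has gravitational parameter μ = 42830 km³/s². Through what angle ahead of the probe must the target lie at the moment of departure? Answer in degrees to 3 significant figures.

φ = 94.2°

Semi-major axis of the transfer orbit: a_t = (3710 + 16800)/2 = 10255 km.
Transfer time t = π√(a_t³/μ) = 15764.5 s.
The target's mean motion on its circular orbit is ω₂ = √(μ/r₂³) = 9.50408×10^-5 rad/s.
Angle swept by the target during transfer: ω₂·t = 1.49827 rad = 85.84°.
Arrival is 180° from departure on the ellipse, so φ = 180° − 85.84° = 94.2°.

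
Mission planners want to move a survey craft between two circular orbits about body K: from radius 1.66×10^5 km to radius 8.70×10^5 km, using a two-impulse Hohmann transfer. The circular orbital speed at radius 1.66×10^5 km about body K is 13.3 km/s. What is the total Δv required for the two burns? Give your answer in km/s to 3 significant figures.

From the circular-orbit relation v² = μ/r at r = 1.66×10^5 km: μ = v²r = (13.3)² × 1.66×10^5 = 2.93637×10^7 km³/s².
The Hohmann ellipse has a_t = (r₁ + r₂)/2 = 5.180×10^5 km.
Circular speed at r₁: v₁ = √(μ/r₁) = √(2.93637×10^7/1.660×10^5) = 13.300 km/s.
On the transfer ellipse at r₁, vis-viva equation gives v_p = √[μ(2/r₁ − 1/a_t)] = 17.236 km/s.
First burn Δv₁ = |v_p − v₁| = 3.936 km/s.
At r₂, v₂ = √(μ/r₂) = 5.810 km/s.
Transfer-orbit speed at r₂: v_a = √[μ(2/r₂ − 1/a_t)] = 3.289 km/s.
Second burn Δv₂ = |v₂ − v_a| = 2.521 km/s.
Δv = Δv₁ + Δv₂ = 3.936 + 2.521 = 6.457 km/s.

Δv = 6.46 km/s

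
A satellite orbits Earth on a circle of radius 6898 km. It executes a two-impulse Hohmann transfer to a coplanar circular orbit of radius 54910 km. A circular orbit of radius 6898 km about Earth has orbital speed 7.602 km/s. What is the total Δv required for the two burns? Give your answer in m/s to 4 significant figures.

From the circular-orbit relation v² = μ/r at r = 6898 km: μ = v²r = (7.602)² × 6898 = 3.98638×10^5 km³/s².
Transfer-ellipse semi-major axis a_t = (r₁ + r₂)/2 = (6898 + 54910)/2 = 30904 km.
Circular speed at r₁: v₁ = √(μ/r₁) = √(3.98638×10^5/6898) = 7.60200 km/s.
Transfer-orbit speed at r₁ (vis-viva equation): v_p = √[μ(2/r₁ − 1/a_t)] = 10.1332 km/s.
First burn Δv₁ = |v_p − v₁| = 2.5312 km/s.
At r₂, v₂ = √(μ/r₂) = 2.6944 km/s.
Transfer-orbit speed at r₂: v_a = √[μ(2/r₂ − 1/a_t)] = 1.2730 km/s.
Second burn Δv₂ = |v₂ − v_a| = 1.4214 km/s.
Δv = Δv₁ + Δv₂ = 2.5312 + 1.4214 = 3.953 km/s.

Δv = 3953 m/s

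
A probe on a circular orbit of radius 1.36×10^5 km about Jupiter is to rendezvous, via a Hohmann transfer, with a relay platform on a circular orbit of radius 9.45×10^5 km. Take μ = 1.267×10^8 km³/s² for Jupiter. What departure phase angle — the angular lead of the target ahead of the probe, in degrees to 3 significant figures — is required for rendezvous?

φ = 102°

The Hohmann ellipse has a_t = (r₁ + r₂)/2 = 5.405×10^5 km.
Transfer time t = π√(a_t³/μ) = 1.109×10^5 s.
The target's mean motion on its circular orbit is ω₂ = √(μ/r₂³) = 1.225×10^-5 rad/s.
Angle swept by the target during transfer: ω₂·t = 1.359 rad = 77.86°.
Arrival is 180° from departure on the ellipse, so φ = 180° − 77.86° = 102°.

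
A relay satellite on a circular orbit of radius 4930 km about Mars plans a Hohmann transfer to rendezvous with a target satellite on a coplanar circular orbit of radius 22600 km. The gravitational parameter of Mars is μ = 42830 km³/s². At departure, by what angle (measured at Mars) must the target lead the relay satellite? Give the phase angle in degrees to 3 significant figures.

Transfer-ellipse semi-major axis a_t = (r₁ + r₂)/2 = (4930 + 22600)/2 = 13765 km.
The half-period of the transfer ellipse is t = π√(a_t³/μ) = 24515 s.
The target's mean motion on its circular orbit is ω₂ = √(μ/r₂³) = 6.0913×10^-5 rad/s.
Angle swept by the target during transfer: ω₂·t = 1.4933 rad = 85.56°.
Arrival is 180° from departure on the ellipse, so φ = 180° − 85.56° = 94.4°.

φ = 94.4°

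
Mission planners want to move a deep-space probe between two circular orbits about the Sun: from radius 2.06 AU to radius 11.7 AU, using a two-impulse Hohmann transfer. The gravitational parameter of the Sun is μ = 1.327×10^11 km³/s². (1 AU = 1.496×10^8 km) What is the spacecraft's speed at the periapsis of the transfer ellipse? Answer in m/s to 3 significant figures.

v = 27100 m/s

In km: r₁ = 2.06 × 1.496×10^8 = 3.08176×10^8 km; r₂ = 11.7 × 1.496×10^8 = 1.75032×10^9 km.
Transfer-ellipse semi-major axis a_t = (r₁ + r₂)/2 = (3.08176×10^8 + 1.75032×10^9)/2 = 1.029248×10^9 km.
At periapsis, r = 3.08176×10^8 km.
Vis-viva: v = √[μ(2/r − 1/a_t)] = √[1.327×10^11 × (2/3.08176×10^8 − 1/1.029248×10^9)] = 27.06 km/s.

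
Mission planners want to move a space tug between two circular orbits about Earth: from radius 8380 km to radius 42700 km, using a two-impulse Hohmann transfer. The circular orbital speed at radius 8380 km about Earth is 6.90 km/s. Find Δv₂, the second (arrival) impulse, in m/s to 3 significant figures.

Δv₂ = 1310 m/s

From the circular-orbit relation v² = μ/r at r = 8380 km: μ = v²r = (6.90)² × 8380 = 3.98972×10^5 km³/s².
The Hohmann ellipse has a_t = (r₁ + r₂)/2 = 25540 km.
On the circular orbit at r = 42700 km, v_c = √(μ/r) = 3.057 km/s.
Transfer-orbit speed at the same r (vis-viva, a = a_t): v_t = √[μ(2/r − 1/a_t)] = 1.751 km/s.
Δv₂ = |v_t − v_c| = |1.751 − 3.057| = 1.306 km/s.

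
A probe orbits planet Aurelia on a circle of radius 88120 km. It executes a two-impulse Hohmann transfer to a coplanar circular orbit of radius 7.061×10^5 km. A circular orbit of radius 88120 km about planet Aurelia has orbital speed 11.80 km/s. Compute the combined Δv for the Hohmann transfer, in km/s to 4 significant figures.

Δv = 6.140 km/s

From the circular-orbit relation v² = μ/r at r = 88120 km: μ = v²r = (11.80)² × 88120 = 1.22698×10^7 km³/s².
Transfer-ellipse semi-major axis a_t = (r₁ + r₂)/2 = (88120 + 7.061×10^5)/2 = 3.9711×10^5 km.
At r₁ the circular-orbit speed is v₁ = √(μ/r₁) = 11.800 km/s.
On the transfer ellipse at r₁, vis-viva gives v_p = √[μ(2/r₁ − 1/a_t)] = 15.735 km/s.
First burn Δv₁ = |v_p − v₁| = 3.935 km/s.
Circular speed at r₂: v₂ = √(μ/r₂) = 4.169 km/s.
Transfer-orbit speed at r₂: v_a = √[μ(2/r₂ − 1/a_t)] = 1.964 km/s.
Second burn Δv₂ = |v₂ − v_a| = 2.205 km/s.
Total Δv = Δv₁ + Δv₂ = 6.140 km/s.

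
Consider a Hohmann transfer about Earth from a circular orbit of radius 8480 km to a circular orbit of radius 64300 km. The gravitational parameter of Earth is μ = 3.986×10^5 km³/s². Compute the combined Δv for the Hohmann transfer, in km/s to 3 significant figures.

Δv = 3.55 km/s

The Hohmann ellipse has a_t = (r₁ + r₂)/2 = 36390 km.
Circular speed at r₁: v₁ = √(μ/r₁) = √(3.986×10^5/8480) = 6.8560 km/s.
Transfer-orbit speed at r₁ (vis-viva equation): v_p = √[μ(2/r₁ − 1/a_t)] = 9.1135 km/s.
First burn Δv₁ = |v_p − v₁| = 2.2575 km/s.
At r₂, v₂ = √(μ/r₂) = 2.4898 km/s.
Transfer-orbit speed at r₂: v_a = √[μ(2/r₂ − 1/a_t)] = 1.2019 km/s.
Second burn Δv₂ = |v₂ − v_a| = 1.2879 km/s.
Total Δv = Δv₁ + Δv₂ = 3.545 km/s.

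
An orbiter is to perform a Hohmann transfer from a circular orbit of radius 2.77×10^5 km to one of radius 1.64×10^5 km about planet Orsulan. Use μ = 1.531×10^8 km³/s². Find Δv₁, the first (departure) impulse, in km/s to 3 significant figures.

Δv₁ = 3.23 km/s

The Hohmann ellipse has a_t = (r₁ + r₂)/2 = 2.205×10^5 km.
On the circular orbit at r = 2.770×10^5 km, v_c = √(μ/r) = 23.510 km/s.
Transfer-orbit speed at the same r (vis-viva, a = a_t): v_t = √[μ(2/r − 1/a_t)] = 20.275 km/s.
Δv₁ = |v_t − v_c| = |20.275 − 23.510| = 3.235 km/s.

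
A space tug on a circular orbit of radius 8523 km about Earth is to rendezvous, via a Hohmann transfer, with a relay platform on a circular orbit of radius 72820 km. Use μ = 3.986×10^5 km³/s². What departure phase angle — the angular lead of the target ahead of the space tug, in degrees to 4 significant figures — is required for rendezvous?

φ = 104.9°

Transfer-ellipse semi-major axis a_t = (r₁ + r₂)/2 = (8523 + 72820)/2 = 40671.5 km.
The half-period of the transfer ellipse is t = π√(a_t³/μ) = 40815 s.
Target angular speed ω₂ = √(μ/r₂³) = 3.2129×10^-5 rad/s.
Angle swept by the target during transfer: ω₂·t = 1.3113 rad = 75.13°.
The space tug traverses 180° on the transfer ellipse, so the target must lead by 180° − 75.13° = 104.9°.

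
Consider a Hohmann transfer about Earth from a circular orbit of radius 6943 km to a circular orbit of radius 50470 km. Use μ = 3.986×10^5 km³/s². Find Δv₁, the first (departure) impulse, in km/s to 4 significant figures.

Transfer-ellipse semi-major axis a_t = (r₁ + r₂)/2 = (6943 + 50470)/2 = 28706.5 km.
On the circular orbit at r = 6943 km, v_c = √(μ/r) = 7.5770 km/s.
Vis-viva on the transfer ellipse at r = 6943 km gives v_t = √[μ(2/r − 1/a_t)] = 10.047 km/s.
Δv₁ = |v_t − v_c| = |10.047 − 7.5770| = 2.470 km/s.

Δv₁ = 2.470 km/s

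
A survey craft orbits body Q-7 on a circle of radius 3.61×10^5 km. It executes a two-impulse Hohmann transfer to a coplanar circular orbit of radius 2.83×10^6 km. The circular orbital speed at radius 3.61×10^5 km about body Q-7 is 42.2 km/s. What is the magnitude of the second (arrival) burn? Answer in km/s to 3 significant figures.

From the circular-orbit relation v² = μ/r at r = 3.61×10^5 km: μ = v²r = (42.2)² × 3.61×10^5 = 6.42883×10^8 km³/s².
The Hohmann ellipse has a_t = (r₁ + r₂)/2 = 1.5955×10^6 km.
On the circular orbit at r = 2.830×10^6 km, v_c = √(μ/r) = 15.072 km/s.
Vis-viva on the transfer ellipse at r = 2.830×10^6 km gives v_t = √[μ(2/r − 1/a_t)] = 7.1693 km/s.
Δv₂ = |v_t − v_c| = |7.1693 − 15.072| = 7.903 km/s.

Δv₂ = 7.90 km/s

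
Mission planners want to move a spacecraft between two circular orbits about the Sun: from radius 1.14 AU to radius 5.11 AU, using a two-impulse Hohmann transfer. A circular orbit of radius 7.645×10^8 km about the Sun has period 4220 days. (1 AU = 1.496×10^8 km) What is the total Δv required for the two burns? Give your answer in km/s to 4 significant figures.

From Kepler's third law T² = 4π²r³/μ at r = 7.645×10^8 km, T = 4220 days = 4220 × 86400 s = 3.64608×10^8 s: μ = 4π²r³/T² = 1.32690×10^11 km³/s².
In km: r₁ = 1.14 × 1.496×10^8 = 1.70544×10^8 km; r₂ = 5.11 × 1.496×10^8 = 7.64456×10^8 km.
The Hohmann ellipse has a_t = (r₁ + r₂)/2 = 4.675×10^8 km.
Circular speed at r₁: v₁ = √(μ/r₁) = √(1.32690×10^11/1.70544×10^8) = 27.8934 km/s.
On the transfer ellipse at r₁, vis-viva gives v_p = √[μ(2/r₁ − 1/a_t)] = 35.6687 km/s.
First burn Δv₁ = |v_p − v₁| = 7.775 km/s.
At r₂, v₂ = √(μ/r₂) = 13.1748 km/s.
Transfer-orbit speed at r₂: v_a = √[μ(2/r₂ − 1/a_t)] = 7.95740 km/s.
Second burn Δv₂ = |v₂ − v_a| = 5.217 km/s.
Total Δv = Δv₁ + Δv₂ = 12.99 km/s.

Δv = 12.99 km/s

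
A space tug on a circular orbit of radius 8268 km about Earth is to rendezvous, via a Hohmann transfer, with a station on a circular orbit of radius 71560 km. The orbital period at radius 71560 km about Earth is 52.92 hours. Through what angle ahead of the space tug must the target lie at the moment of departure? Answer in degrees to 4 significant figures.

From Kepler's third law T² = 4π²r³/μ at r = 71560 km, T = 52.92 hours = 52.92 × 3600 s = 1.90512×10^5 s: μ = 4π²r³/T² = 3.98590×10^5 km³/s².
The Hohmann ellipse has a_t = (r₁ + r₂)/2 = 39914 km.
Transfer time t = π√(a_t³/μ) = 39680 s.
Target angular speed ω₂ = √(μ/r₂³) = 3.2981×10^-5 rad/s.
Angle swept by the target during transfer: ω₂·t = 1.3087 rad = 74.98°.
Arrival is 180° from departure on the ellipse, so φ = 180° − 74.98° = 105.0°.

φ = 105.0°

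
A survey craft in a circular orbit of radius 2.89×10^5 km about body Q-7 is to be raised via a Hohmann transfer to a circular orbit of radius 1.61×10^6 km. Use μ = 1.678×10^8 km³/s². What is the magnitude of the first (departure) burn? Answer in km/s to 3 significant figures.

Semi-major axis of the transfer orbit: a_t = (2.890×10^5 + 1.610×10^6)/2 = 9.495×10^5 km.
On the circular orbit at r = 2.890×10^5 km, v_c = √(μ/r) = 24.096 km/s.
Transfer-orbit speed at the same r (vis-viva, a = a_t): v_t = √[μ(2/r − 1/a_t)] = 31.377 km/s.
Δv₁ = |v_t − v_c| = |31.377 − 24.096| = 7.281 km/s.

Δv₁ = 7.28 km/s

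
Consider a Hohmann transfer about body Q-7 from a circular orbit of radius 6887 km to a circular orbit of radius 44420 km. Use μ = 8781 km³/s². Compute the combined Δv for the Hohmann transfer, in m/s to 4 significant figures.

The Hohmann ellipse has a_t = (r₁ + r₂)/2 = 25653.5 km.
Circular speed at r₁: v₁ = √(μ/r₁) = √(8781/6887) = 1.12916 km/s.
On the transfer ellipse at r₁, vis-viva gives v_p = √[μ(2/r₁ − 1/a_t)] = 1.48584 km/s.
First burn Δv₁ = |v_p − v₁| = 0.3567 km/s.
At r₂, v₂ = √(μ/r₂) = 0.4446 km/s.
Transfer-orbit speed at r₂: v_a = √[μ(2/r₂ − 1/a_t)] = 0.2304 km/s.
Second burn Δv₂ = |v₂ − v_a| = 0.2142 km/s.
Δv = Δv₁ + Δv₂ = 0.3567 + 0.2142 = 0.5709 km/s.

Δv = 570.9 m/s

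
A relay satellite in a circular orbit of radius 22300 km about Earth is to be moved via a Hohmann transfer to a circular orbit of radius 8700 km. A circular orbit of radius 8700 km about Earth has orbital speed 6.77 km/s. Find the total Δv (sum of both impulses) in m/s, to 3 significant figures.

From the circular-orbit relation v² = μ/r at r = 8700 km: μ = v²r = (6.77)² × 8700 = 3.98746×10^5 km³/s².
Transfer-ellipse semi-major axis a_t = (r₁ + r₂)/2 = (22300 + 8700)/2 = 15500 km.
Circular speed at r₁: v₁ = √(μ/r₁) = √(3.98746×10^5/22300) = 4.229 km/s.
On the transfer ellipse at r₁, vis-viva gives v_a = √[μ(2/r₁ − 1/a_t)] = 3.168 km/s.
First burn Δv₁ = |v_a − v₁| = 1.061 km/s.
Circular speed at r₂: v₂ = √(μ/r₂) = 6.770 km/s.
Transfer-orbit speed at r₂: v_p = √[μ(2/r₂ − 1/a_t)] = 8.120 km/s.
Second burn Δv₂ = |v₂ − v_p| = 1.350 km/s.
Δv = Δv₁ + Δv₂ = 1.061 + 1.350 = 2.411 km/s.

Δv = 2410 m/s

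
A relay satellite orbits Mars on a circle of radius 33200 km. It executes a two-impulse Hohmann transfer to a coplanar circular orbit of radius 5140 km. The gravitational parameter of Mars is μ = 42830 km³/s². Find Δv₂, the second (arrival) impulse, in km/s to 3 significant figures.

Transfer-ellipse semi-major axis a_t = (r₁ + r₂)/2 = (33200 + 5140)/2 = 19170 km.
Circular speed at r = 5140 km: v_c = √(μ/r) = 2.8866 km/s.
Vis-viva on the transfer ellipse at r = 5140 km gives v_t = √[μ(2/r − 1/a_t)] = 3.7988 km/s.
Δv₂ = |v_t − v_c| = |3.7988 − 2.8866| = 0.9122 km/s.

Δv₂ = 0.912 km/s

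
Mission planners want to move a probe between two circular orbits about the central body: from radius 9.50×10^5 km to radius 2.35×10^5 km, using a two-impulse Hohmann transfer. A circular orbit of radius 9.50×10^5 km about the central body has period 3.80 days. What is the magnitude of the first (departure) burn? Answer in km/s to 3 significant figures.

From Kepler's third law T² = 4π²r³/μ at r = 9.50×10^5 km, T = 3.80 days = 3.80 × 86400 s = 3.2832×10^5 s: μ = 4π²r³/T² = 3.14005×10^8 km³/s².
The Hohmann ellipse has a_t = (r₁ + r₂)/2 = 5.925×10^5 km.
Circular speed at r = 9.500×10^5 km: v_c = √(μ/r) = 18.181 km/s.
Transfer-orbit speed at the same r (vis-viva, a = a_t): v_t = √[μ(2/r − 1/a_t)] = 11.450 km/s.
Δv₁ = |v_t − v_c| = |11.450 − 18.181| = 6.731 km/s.

Δv₁ = 6.73 km/s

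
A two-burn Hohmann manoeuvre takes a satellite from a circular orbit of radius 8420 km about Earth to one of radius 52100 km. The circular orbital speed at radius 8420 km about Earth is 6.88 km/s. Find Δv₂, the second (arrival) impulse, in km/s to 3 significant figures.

From the circular-orbit relation v² = μ/r at r = 8420 km: μ = v²r = (6.88)² × 8420 = 3.98556×10^5 km³/s².
Transfer-ellipse semi-major axis a_t = (r₁ + r₂)/2 = (8420 + 52100)/2 = 30260 km.
On the circular orbit at r = 52100 km, v_c = √(μ/r) = 2.766 km/s.
Vis-viva on the transfer ellipse at r = 52100 km gives v_t = √[μ(2/r − 1/a_t)] = 1.459 km/s.
Δv₂ = |v_t − v_c| = |1.459 − 2.766| = 1.307 km/s.

Δv₂ = 1.31 km/s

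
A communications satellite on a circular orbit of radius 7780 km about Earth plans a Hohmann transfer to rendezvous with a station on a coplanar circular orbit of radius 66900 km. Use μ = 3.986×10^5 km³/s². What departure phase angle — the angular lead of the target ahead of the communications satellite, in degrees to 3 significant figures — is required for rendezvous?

φ = 105°

Semi-major axis of the transfer orbit: a_t = (7780 + 66900)/2 = 37340 km.
The half-period of the transfer ellipse is t = π√(a_t³/μ) = 35900 s.
Target angular speed ω₂ = √(μ/r₂³) = 3.649×10^-5 rad/s.
Angle swept by the target during transfer: ω₂·t = 1.310 rad = 75.06°.
Arrival is 180° from departure on the ellipse, so φ = 180° − 75.06° = 105°.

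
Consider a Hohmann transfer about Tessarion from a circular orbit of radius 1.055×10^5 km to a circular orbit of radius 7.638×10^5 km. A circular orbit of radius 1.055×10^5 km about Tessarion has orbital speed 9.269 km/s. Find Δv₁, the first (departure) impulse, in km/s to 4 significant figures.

Δv₁ = 3.018 km/s

From the circular-orbit relation v² = μ/r at r = 1.055×10^5 km: μ = v²r = (9.269)² × 1.055×10^5 = 9.06397×10^6 km³/s².
The Hohmann ellipse has a_t = (r₁ + r₂)/2 = 4.3465×10^5 km.
Circular speed at r = 1.055×10^5 km: v_c = √(μ/r) = 9.2690 km/s.
Vis-viva on the transfer ellipse at r = 1.055×10^5 km gives v_t = √[μ(2/r − 1/a_t)] = 12.287 km/s.
Δv₁ = |v_t − v_c| = |12.287 − 9.2690| = 3.018 km/s.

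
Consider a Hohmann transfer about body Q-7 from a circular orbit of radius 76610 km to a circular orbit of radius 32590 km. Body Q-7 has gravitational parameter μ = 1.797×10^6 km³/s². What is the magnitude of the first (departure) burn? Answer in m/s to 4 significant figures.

Δv₁ = 1101 m/s

The Hohmann ellipse has a_t = (r₁ + r₂)/2 = 54600 km.
Circular speed at r = 76610 km: v_c = √(μ/r) = 4.843 km/s.
Vis-viva on the transfer ellipse at r = 76610 km gives v_t = √[μ(2/r − 1/a_t)] = 3.742 km/s.
Δv₁ = |v_t − v_c| = |3.742 − 4.843| = 1.101 km/s.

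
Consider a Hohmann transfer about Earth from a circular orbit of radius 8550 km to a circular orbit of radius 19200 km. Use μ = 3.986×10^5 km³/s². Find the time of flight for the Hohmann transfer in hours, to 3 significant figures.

t = 2.26 hours

Transfer-ellipse semi-major axis a_t = (r₁ + r₂)/2 = (8550 + 19200)/2 = 13875 km.
Transfer time t = π√(a_t³/μ) = π√((13875)³ / 3.986×10^5) = 8133 s.
Converting: 8133 s ÷ 3600 s/hour = 2.26 hours.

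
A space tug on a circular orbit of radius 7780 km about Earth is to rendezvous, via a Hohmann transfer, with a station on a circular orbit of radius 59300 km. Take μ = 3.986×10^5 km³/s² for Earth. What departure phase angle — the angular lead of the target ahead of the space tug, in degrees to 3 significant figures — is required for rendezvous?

φ = 103°

Semi-major axis of the transfer orbit: a_t = (7780 + 59300)/2 = 33540 km.
The half-period of the transfer ellipse is t = π√(a_t³/μ) = 30565 s.
Target angular speed ω₂ = √(μ/r₂³) = 4.3721×10^-5 rad/s.
Angle swept by the target during transfer: ω₂·t = 1.33633 rad = 76.57°.
Arrival is 180° from departure on the ellipse, so φ = 180° − 76.57° = 103°.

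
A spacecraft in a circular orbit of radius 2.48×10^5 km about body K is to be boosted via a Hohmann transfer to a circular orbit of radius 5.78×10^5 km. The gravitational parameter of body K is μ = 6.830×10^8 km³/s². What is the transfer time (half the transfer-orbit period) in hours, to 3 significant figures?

Semi-major axis of the transfer orbit: a_t = (2.480×10^5 + 5.780×10^5)/2 = 4.130×10^5 km.
Transfer time t = π√(a_t³/μ) = π√((4.130×10^5)³ / 6.830×10^8) = 31910 s.
Converting: 31910 s ÷ 3600 s/hour = 8.86 hours.

t = 8.86 hours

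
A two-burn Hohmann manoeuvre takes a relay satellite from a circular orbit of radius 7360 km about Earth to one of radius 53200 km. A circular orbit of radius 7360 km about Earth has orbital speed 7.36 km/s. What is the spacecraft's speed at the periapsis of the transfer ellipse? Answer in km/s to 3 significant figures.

From the circular-orbit relation v² = μ/r at r = 7360 km: μ = v²r = (7.36)² × 7360 = 3.98688×10^5 km³/s².
The Hohmann ellipse has a_t = (r₁ + r₂)/2 = 30280 km.
At periapsis, r = 7360 km.
Vis-viva: v = √[μ(2/r − 1/a_t)] = √[3.98688×10^5 × (2/7360 − 1/30280)] = 9.756 km/s.

v = 9.76 km/s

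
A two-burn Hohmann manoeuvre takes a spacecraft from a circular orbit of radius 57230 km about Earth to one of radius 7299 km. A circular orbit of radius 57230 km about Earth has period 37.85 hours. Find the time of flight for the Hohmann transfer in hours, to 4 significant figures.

t = 8.011 hours

From Kepler's third law T² = 4π²r³/μ at r = 57230 km, T = 37.85 hours = 37.85 × 3600 s = 1.3626×10^5 s: μ = 4π²r³/T² = 3.98560×10^5 km³/s².
The Hohmann ellipse has a_t = (r₁ + r₂)/2 = 32264.5 km.
Transfer time t = π√(a_t³/μ) = π√((32264.5)³ / 3.98560×10^5) = 28840 s.
Converting: 28840 s ÷ 3600 s/hour = 8.011 hours.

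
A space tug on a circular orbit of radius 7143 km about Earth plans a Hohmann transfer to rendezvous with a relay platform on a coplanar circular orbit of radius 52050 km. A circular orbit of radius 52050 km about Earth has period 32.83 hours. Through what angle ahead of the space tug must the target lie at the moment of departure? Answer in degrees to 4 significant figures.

From Kepler's third law T² = 4π²r³/μ at r = 52050 km, T = 32.83 hours = 32.83 × 3600 s = 1.18188×10^5 s: μ = 4π²r³/T² = 3.98543×10^5 km³/s².
Semi-major axis of the transfer orbit: a_t = (7143 + 52050)/2 = 29596.5 km.
Transfer time t = π√(a_t³/μ) = 25340 s.
The target's mean motion on its circular orbit is ω₂ = √(μ/r₂³) = 5.316×10^-5 rad/s.
Angle swept by the target during transfer: ω₂·t = 1.347 rad = 77.18°.
Arrival is 180° from departure on the ellipse, so φ = 180° − 77.18° = 102.8°.

φ = 102.8°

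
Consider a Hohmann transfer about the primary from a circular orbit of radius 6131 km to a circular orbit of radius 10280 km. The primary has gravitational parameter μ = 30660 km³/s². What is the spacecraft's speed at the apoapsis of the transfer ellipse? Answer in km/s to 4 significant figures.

v = 1.493 km/s

Semi-major axis of the transfer orbit: a_t = (6131 + 10280)/2 = 8205.5 km.
At apoapsis, r = 10280 km.
From the vis-viva equation, v = √[μ(2/r − 1/a_t)] = 1.493 km/s.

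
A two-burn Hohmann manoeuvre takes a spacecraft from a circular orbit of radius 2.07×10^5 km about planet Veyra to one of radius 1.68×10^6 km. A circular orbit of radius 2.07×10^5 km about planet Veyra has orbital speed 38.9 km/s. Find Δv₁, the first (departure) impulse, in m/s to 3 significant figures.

From the circular-orbit relation v² = μ/r at r = 2.07×10^5 km: μ = v²r = (38.9)² × 2.07×10^5 = 3.13234×10^8 km³/s².
Semi-major axis of the transfer orbit: a_t = (2.070×10^5 + 1.680×10^6)/2 = 9.435×10^5 km.
Circular speed at r = 2.070×10^5 km: v_c = √(μ/r) = 38.90 km/s.
Vis-viva on the transfer ellipse at r = 2.070×10^5 km gives v_t = √[μ(2/r − 1/a_t)] = 51.91 km/s.
Δv₁ = |v_t − v_c| = |51.91 − 38.90| = 13.01 km/s.

Δv₁ = 13000 m/s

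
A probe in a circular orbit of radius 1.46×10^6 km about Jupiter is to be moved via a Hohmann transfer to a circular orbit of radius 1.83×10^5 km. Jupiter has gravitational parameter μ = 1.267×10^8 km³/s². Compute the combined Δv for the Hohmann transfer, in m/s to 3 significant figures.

Semi-major axis of the transfer orbit: a_t = (1.460×10^6 + 1.830×10^5)/2 = 8.215×10^5 km.
At r₁ the circular-orbit speed is v₁ = √(μ/r₁) = 9.315622 km/s.
On the transfer ellipse at r₁, v² = μ(2/r − 1/a) gives v_a = √[μ(2/r₁ − 1/a_t)] = 4.396769 km/s.
First burn Δv₁ = |v_a − v₁| = 4.9189 km/s.
Circular speed at r₂: v₂ = √(μ/r₂) = 26.3125 km/s.
Transfer-orbit speed at r₂: v_p = √[μ(2/r₂ − 1/a_t)] = 35.0780 km/s.
Second burn Δv₂ = |v₂ − v_p| = 8.7655 km/s.
Δv = Δv₁ + Δv₂ = 4.9189 + 8.7655 = 13.68 km/s.

Δv = 13700 m/s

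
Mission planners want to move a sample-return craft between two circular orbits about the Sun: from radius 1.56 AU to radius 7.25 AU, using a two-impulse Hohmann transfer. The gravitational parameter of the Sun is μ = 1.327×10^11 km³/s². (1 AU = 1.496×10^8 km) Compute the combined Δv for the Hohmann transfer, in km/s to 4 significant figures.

Δv = 11.22 km/s

In km: r₁ = 1.56 × 1.496×10^8 = 2.33376×10^8 km; r₂ = 7.25 × 1.496×10^8 = 1.0846×10^9 km.
Transfer-ellipse semi-major axis a_t = (r₁ + r₂)/2 = (2.33376×10^8 + 1.0846×10^9)/2 = 6.58988×10^8 km.
Circular speed at r₁: v₁ = √(μ/r₁) = √(1.327×10^11/2.33376×10^8) = 23.8456 km/s.
Transfer-orbit speed at r₁ (vis-viva equation): v_p = √[μ(2/r₁ − 1/a_t)] = 30.5917 km/s.
First burn Δv₁ = |v_p − v₁| = 6.7461 km/s.
Circular speed at r₂: v₂ = √(μ/r₂) = 11.0612 km/s.
Transfer-orbit speed at r₂: v_a = √[μ(2/r₂ − 1/a_t)] = 6.58249 km/s.
Second burn Δv₂ = |v₂ − v_a| = 4.4787 km/s.
Δv = Δv₁ + Δv₂ = 6.7461 + 4.4787 = 11.22 km/s.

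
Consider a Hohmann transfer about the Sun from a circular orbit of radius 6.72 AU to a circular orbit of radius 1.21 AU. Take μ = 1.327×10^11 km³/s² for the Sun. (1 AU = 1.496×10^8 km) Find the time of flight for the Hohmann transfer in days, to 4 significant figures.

t = 1442 days

In km: r₁ = 6.72 × 1.496×10^8 = 1.005312×10^9 km; r₂ = 1.21 × 1.496×10^8 = 1.81016×10^8 km.
Transfer-ellipse semi-major axis a_t = (r₁ + r₂)/2 = (1.005312×10^9 + 1.81016×10^8)/2 = 5.93164×10^8 km.
By Kepler's third law the transfer-orbit period is T = 2π√(a_t³/μ), so t = T/2 = 1.246×10^8 s.
Converting: 1.246×10^8 s ÷ 86400 s/day = 1442 days.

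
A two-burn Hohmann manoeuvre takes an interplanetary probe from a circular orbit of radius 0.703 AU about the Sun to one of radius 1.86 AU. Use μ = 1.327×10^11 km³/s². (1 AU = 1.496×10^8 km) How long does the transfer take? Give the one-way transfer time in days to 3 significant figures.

t = 265 days

In km: r₁ = 0.703 × 1.496×10^8 = 1.051688×10^8 km; r₂ = 1.86 × 1.496×10^8 = 2.78256×10^8 km.
The Hohmann ellipse has a_t = (r₁ + r₂)/2 = 1.917124×10^8 km.
Half the transfer-orbit period gives t = π√(a_t³/μ) = 2.289×10^7 s.
Converting: 2.289×10^7 s ÷ 86400 s/day = 265 days.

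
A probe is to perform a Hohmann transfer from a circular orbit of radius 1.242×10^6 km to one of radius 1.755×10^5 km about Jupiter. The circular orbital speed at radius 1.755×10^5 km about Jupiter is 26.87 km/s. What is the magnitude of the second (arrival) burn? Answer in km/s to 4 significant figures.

From the circular-orbit relation v² = μ/r at r = 1.755×10^5 km: μ = v²r = (26.87)² × 1.755×10^5 = 1.26710×10^8 km³/s².
The Hohmann ellipse has a_t = (r₁ + r₂)/2 = 7.0875×10^5 km.
On the circular orbit at r = 1.755×10^5 km, v_c = √(μ/r) = 26.87 km/s.
Transfer-orbit speed at the same r (vis-viva, a = a_t): v_t = √[μ(2/r − 1/a_t)] = 35.57 km/s.
Δv₂ = |v_t − v_c| = |35.57 − 26.87| = 8.700 km/s.

Δv₂ = 8.700 km/s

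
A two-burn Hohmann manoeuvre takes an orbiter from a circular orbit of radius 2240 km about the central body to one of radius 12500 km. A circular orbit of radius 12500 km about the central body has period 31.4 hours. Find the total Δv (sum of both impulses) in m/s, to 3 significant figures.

From Kepler's third law T² = 4π²r³/μ at r = 12500 km, T = 31.4 hours = 31.4 × 3600 s = 1.1304×10^5 s: μ = 4π²r³/T² = 6034.28 km³/s².
The Hohmann ellipse has a_t = (r₁ + r₂)/2 = 7370 km.
Circular speed at r₁: v₁ = √(μ/r₁) = √(6034.28/2240) = 1.6413 km/s.
On the transfer ellipse at r₁, v² = μ(2/r − 1/a) gives v_p = √[μ(2/r₁ − 1/a_t)] = 2.1375 km/s.
First burn Δv₁ = |v_p − v₁| = 0.4962 km/s.
At r₂, v₂ = √(μ/r₂) = 0.6948 km/s.
Transfer-orbit speed at r₂: v_a = √[μ(2/r₂ − 1/a_t)] = 0.3830 km/s.
Second burn Δv₂ = |v₂ − v_a| = 0.3118 km/s.
Total Δv = Δv₁ + Δv₂ = 0.8080 km/s.

Δv = 808 m/s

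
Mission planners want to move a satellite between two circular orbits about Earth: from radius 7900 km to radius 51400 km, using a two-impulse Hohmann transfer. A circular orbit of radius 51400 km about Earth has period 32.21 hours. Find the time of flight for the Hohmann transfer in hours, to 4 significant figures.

From Kepler's third law T² = 4π²r³/μ at r = 51400 km, T = 32.21 hours = 32.21 × 3600 s = 1.15956×10^5 s: μ = 4π²r³/T² = 3.98715×10^5 km³/s².
The Hohmann ellipse has a_t = (r₁ + r₂)/2 = 29650 km.
Half the transfer-orbit period gives t = π√(a_t³/μ) = 25400 s.
Converting: 25400 s ÷ 3600 s/hour = 7.056 hours.

t = 7.056 hours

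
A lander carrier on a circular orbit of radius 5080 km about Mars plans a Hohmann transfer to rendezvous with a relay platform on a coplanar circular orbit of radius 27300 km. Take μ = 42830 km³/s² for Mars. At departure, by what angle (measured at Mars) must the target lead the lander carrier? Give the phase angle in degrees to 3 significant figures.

Transfer-ellipse semi-major axis a_t = (r₁ + r₂)/2 = (5080 + 27300)/2 = 16190 km.
Transfer time t = π√(a_t³/μ) = 31271.3 s.
The target's mean motion on its circular orbit is ω₂ = √(μ/r₂³) = 4.58807×10^-5 rad/s.
Angle swept by the target during transfer: ω₂·t = 1.43475 rad = 82.21°.
Arrival is 180° from departure on the ellipse, so φ = 180° − 82.21° = 97.8°.

φ = 97.8°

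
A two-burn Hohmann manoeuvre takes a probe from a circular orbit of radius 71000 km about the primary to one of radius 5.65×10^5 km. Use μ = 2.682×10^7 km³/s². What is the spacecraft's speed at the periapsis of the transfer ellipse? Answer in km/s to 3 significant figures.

v = 25.9 km/s

Transfer-ellipse semi-major axis a_t = (r₁ + r₂)/2 = (71000 + 5.650×10^5)/2 = 3.180×10^5 km.
The periapsis of the transfer ellipse is at r = 71000 km.
Applying v² = μ(2/r − 1/a_t): v = 25.91 km/s.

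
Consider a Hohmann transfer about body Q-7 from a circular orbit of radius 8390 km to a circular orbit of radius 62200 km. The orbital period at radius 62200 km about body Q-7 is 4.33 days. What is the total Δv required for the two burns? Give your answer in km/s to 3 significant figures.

Δv = 1.47 km/s

From Kepler's third law T² = 4π²r³/μ at r = 62200 km, T = 4.33 days = 4.33 × 86400 s = 3.74112×10^5 s: μ = 4π²r³/T² = 67877.8 km³/s².
Semi-major axis of the transfer orbit: a_t = (8390 + 62200)/2 = 35295 km.
Circular speed at r₁: v₁ = √(μ/r₁) = √(67877.8/8390) = 2.8443 km/s.
Transfer-orbit speed at r₁ (v² = μ(2/r − 1/a)): v_p = √[μ(2/r₁ − 1/a_t)] = 3.7759 km/s.
First burn Δv₁ = |v_p − v₁| = 0.9316 km/s.
At r₂, v₂ = √(μ/r₂) = 1.0446 km/s.
Transfer-orbit speed at r₂: v_a = √[μ(2/r₂ − 1/a_t)] = 0.50932 km/s.
Second burn Δv₂ = |v₂ − v_a| = 0.5353 km/s.
Δv = Δv₁ + Δv₂ = 0.9316 + 0.5353 = 1.467 km/s.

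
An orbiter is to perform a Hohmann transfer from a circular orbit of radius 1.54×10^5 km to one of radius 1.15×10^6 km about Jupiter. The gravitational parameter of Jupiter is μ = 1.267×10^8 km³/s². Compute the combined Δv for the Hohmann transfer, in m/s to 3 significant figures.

Δv = 14800 m/s

The Hohmann ellipse has a_t = (r₁ + r₂)/2 = 6.520×10^5 km.
At r₁ the circular-orbit speed is v₁ = √(μ/r₁) = 28.6832 km/s.
Transfer-orbit speed at r₁ (vis-viva): v_p = √[μ(2/r₁ − 1/a_t)] = 38.0937 km/s.
First burn Δv₁ = |v_p − v₁| = 9.4105 km/s.
Circular speed at r₂: v₂ = √(μ/r₂) = 10.49638 km/s.
Transfer-orbit speed at r₂: v_a = √[μ(2/r₂ − 1/a_t)] = 5.101242 km/s.
Second burn Δv₂ = |v₂ − v_a| = 5.3951 km/s.
Total Δv = Δv₁ + Δv₂ = 14.81 km/s.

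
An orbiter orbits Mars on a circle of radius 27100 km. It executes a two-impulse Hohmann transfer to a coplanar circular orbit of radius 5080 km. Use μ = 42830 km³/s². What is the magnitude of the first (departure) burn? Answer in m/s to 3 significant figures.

Transfer-ellipse semi-major axis a_t = (r₁ + r₂)/2 = (27100 + 5080)/2 = 16090 km.
On the circular orbit at r = 27100 km, v_c = √(μ/r) = 1.2572 km/s.
Transfer-orbit speed at the same r (vis-viva, a = a_t): v_t = √[μ(2/r − 1/a_t)] = 0.70639 km/s.
Δv₁ = |v_t − v_c| = |0.70639 − 1.2572| = 0.5508 km/s.

Δv₁ = 551 m/s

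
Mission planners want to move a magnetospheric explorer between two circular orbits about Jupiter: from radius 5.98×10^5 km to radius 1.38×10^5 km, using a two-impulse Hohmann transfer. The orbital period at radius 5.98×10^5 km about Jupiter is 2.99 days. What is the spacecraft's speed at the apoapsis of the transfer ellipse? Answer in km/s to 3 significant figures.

v = 8.91 km/s

From Kepler's third law T² = 4π²r³/μ at r = 5.98×10^5 km, T = 2.99 days = 2.99 × 86400 s = 2.58336×10^5 s: μ = 4π²r³/T² = 1.26501×10^8 km³/s².
The Hohmann ellipse has a_t = (r₁ + r₂)/2 = 3.680×10^5 km.
At apoapsis, r = 5.980×10^5 km.
From the vis-viva equation, v = √[μ(2/r − 1/a_t)] = 8.907 km/s.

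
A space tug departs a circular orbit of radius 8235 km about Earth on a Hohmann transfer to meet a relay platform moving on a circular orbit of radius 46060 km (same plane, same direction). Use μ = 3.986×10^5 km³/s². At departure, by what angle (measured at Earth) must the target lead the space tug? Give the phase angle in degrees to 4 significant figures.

Semi-major axis of the transfer orbit: a_t = (8235 + 46060)/2 = 27147.5 km.
The half-period of the transfer ellipse is t = π√(a_t³/μ) = 22257 s.
The target's mean motion on its circular orbit is ω₂ = √(μ/r₂³) = 6.3868×10^-5 rad/s.
Angle swept by the target during transfer: ω₂·t = 1.4215 rad = 81.45°.
Arrival is 180° from departure on the ellipse, so φ = 180° − 81.45° = 98.55°.

φ = 98.55°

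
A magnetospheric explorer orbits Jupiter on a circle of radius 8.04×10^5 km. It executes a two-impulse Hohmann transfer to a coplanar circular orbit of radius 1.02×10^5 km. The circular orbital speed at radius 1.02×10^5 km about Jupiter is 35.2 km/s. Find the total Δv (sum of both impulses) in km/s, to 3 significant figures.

Δv = 18.3 km/s

From the circular-orbit relation v² = μ/r at r = 1.02×10^5 km: μ = v²r = (35.2)² × 1.02×10^5 = 1.26382×10^8 km³/s².
Semi-major axis of the transfer orbit: a_t = (8.040×10^5 + 1.020×10^5)/2 = 4.530×10^5 km.
At r₁ the circular-orbit speed is v₁ = √(μ/r₁) = 12.5376 km/s.
On the transfer ellipse at r₁, vis-viva equation gives v_a = √[μ(2/r₁ − 1/a_t)] = 5.94930 km/s.
First burn Δv₁ = |v_a − v₁| = 6.588 km/s.
Circular speed at r₂: v₂ = √(μ/r₂) = 35.20 km/s.
Transfer-orbit speed at r₂: v_p = √[μ(2/r₂ − 1/a_t)] = 46.89 km/s.
Second burn Δv₂ = |v₂ − v_p| = 11.69 km/s.
Δv = Δv₁ + Δv₂ = 6.588 + 11.69 = 18.28 km/s.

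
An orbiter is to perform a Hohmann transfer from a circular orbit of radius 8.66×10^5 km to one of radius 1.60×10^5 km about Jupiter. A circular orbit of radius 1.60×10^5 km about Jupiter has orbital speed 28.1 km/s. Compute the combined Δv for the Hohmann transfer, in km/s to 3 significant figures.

Δv = 13.7 km/s

From the circular-orbit relation v² = μ/r at r = 1.60×10^5 km: μ = v²r = (28.1)² × 1.60×10^5 = 1.26338×10^8 km³/s².
The Hohmann ellipse has a_t = (r₁ + r₂)/2 = 5.130×10^5 km.
At r₁ the circular-orbit speed is v₁ = √(μ/r₁) = 12.078 km/s.
Transfer-orbit speed at r₁ (vis-viva equation): v_a = √[μ(2/r₁ − 1/a_t)] = 6.7454 km/s.
First burn Δv₁ = |v_a − v₁| = 5.333 km/s.
At r₂, v₂ = √(μ/r₂) = 28.10 km/s.
Transfer-orbit speed at r₂: v_p = √[μ(2/r₂ − 1/a_t)] = 36.51 km/s.
Second burn Δv₂ = |v₂ − v_p| = 8.410 km/s.
Total Δv = Δv₁ + Δv₂ = 13.74 km/s.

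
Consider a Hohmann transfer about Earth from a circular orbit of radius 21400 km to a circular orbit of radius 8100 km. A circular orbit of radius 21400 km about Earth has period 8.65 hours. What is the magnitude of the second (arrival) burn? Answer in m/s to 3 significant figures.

From Kepler's third law T² = 4π²r³/μ at r = 21400 km, T = 8.65 hours = 8.65 × 3600 s = 31140 s: μ = 4π²r³/T² = 3.98992×10^5 km³/s².
Transfer-ellipse semi-major axis a_t = (r₁ + r₂)/2 = (21400 + 8100)/2 = 14750 km.
Circular speed at r = 8100 km: v_c = √(μ/r) = 7.0184 km/s.
Vis-viva on the transfer ellipse at r = 8100 km gives v_t = √[μ(2/r − 1/a_t)] = 8.4538 km/s.
Δv₂ = |v_t − v_c| = |8.4538 − 7.0184| = 1.435 km/s.

Δv₂ = 1440 m/s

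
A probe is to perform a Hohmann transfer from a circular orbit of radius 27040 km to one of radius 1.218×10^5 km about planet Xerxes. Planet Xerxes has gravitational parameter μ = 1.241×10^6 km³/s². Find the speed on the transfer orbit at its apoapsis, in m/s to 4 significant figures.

v = 1924 m/s

Semi-major axis of the transfer orbit: a_t = (27040 + 1.218×10^5)/2 = 74420 km.
The apoapsis of the transfer ellipse is at r = 1.218×10^5 km.
Applying v² = μ(2/r − 1/a_t): v = 1.924 km/s.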